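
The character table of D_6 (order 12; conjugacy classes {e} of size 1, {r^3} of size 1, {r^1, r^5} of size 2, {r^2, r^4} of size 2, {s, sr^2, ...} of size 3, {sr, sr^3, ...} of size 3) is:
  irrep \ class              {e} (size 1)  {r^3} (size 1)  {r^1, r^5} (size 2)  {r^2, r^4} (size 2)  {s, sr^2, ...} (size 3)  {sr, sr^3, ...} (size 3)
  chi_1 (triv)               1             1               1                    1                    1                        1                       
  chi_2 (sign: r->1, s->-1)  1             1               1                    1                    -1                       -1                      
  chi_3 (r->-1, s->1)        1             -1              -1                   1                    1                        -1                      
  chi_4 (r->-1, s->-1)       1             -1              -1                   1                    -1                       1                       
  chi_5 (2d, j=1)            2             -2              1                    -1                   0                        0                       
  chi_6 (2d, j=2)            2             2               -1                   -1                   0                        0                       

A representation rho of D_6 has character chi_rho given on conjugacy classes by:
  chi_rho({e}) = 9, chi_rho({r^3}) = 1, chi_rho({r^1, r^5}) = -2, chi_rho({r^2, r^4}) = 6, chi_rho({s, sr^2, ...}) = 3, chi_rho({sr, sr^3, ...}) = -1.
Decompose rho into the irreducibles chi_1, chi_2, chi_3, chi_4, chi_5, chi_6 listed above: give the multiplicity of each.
Multiplicities: chi_1: 2, chi_2: 1, chi_3: 3, chi_4: 1, chi_5: 0, chi_6: 1.

Reasoning: Use <chi_rho, chi> = (1/|G|) sum_C |C| * chi_rho(C) * conj(chi(C)) with |G| = 12 for each irreducible chi in the table:
  <chi_rho, chi_1> = (1/12)[1*(9)*conj(1) + 1*(1)*conj(1) + 2*(-2)*conj(1) + 2*(6)*conj(1) + 3*(3)*conj(1) + 3*(-1)*conj(1)]
      = (1/12)[(9) + (1) + (-4) + (12) + (9) + (-3)] = 24/12 = 2
  <chi_rho, chi_2> = (1/12)[1*(9)*conj(1) + 1*(1)*conj(1) + 2*(-2)*conj(1) + 2*(6)*conj(1) + 3*(3)*conj(-1) + 3*(-1)*conj(-1)]
      = (1/12)[(9) + (1) + (-4) + (12) + (-9) + (3)] = 12/12 = 1
  <chi_rho, chi_3> = (1/12)[1*(9)*conj(1) + 1*(1)*conj(-1) + 2*(-2)*conj(-1) + 2*(6)*conj(1) + 3*(3)*conj(1) + 3*(-1)*conj(-1)]
      = (1/12)[(9) + (-1) + (4) + (12) + (9) + (3)] = 36/12 = 3
  <chi_rho, chi_4> = (1/12)[1*(9)*conj(1) + 1*(1)*conj(-1) + 2*(-2)*conj(-1) + 2*(6)*conj(1) + 3*(3)*conj(-1) + 3*(-1)*conj(1)]
      = (1/12)[(9) + (-1) + (4) + (12) + (-9) + (-3)] = 12/12 = 1
  <chi_rho, chi_5> = (1/12)[1*(9)*conj(2) + 1*(1)*conj(-2) + 2*(-2)*conj(1) + 2*(6)*conj(-1) + 3*(3)*conj(0) + 3*(-1)*conj(0)]
      = (1/12)[(18) + (-2) + (-4) + (-12) + (0) + (0)] = 0/12 = 0
  <chi_rho, chi_6> = (1/12)[1*(9)*conj(2) + 1*(1)*conj(2) + 2*(-2)*conj(-1) + 2*(6)*conj(-1) + 3*(3)*conj(0) + 3*(-1)*conj(0)]
      = (1/12)[(18) + (2) + (4) + (-12) + (0) + (0)] = 12/12 = 1
Dimension check: dim(rho) = sum (mult * dim) = 2*1 + 1*1 + 3*1 + 1*1 + 0*2 + 1*2 = 9 = chi_rho(e) = 9.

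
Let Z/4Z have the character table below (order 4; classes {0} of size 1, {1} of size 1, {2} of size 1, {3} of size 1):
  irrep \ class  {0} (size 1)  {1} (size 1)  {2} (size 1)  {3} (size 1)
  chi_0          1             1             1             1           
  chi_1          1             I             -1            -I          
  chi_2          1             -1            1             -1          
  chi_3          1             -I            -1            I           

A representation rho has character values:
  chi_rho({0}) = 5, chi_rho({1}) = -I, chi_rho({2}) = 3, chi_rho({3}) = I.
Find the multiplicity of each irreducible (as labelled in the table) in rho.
Multiplicities: chi_0: 2, chi_1: 0, chi_2: 2, chi_3: 1.

Derivation: Use <chi_rho, chi> = (1/|G|) sum_C |C| * chi_rho(C) * conj(chi(C)) with |G| = 4 for each irreducible chi in the table:
  <chi_rho, chi_0> = (1/4)[1*(5)*conj(1) + 1*(-I)*conj(1) + 1*(3)*conj(1) + 1*(I)*conj(1)]
      = (1/4)[(5) + (-I) + (3) + (I)] = 8/4 = 2
  <chi_rho, chi_1> = (1/4)[1*(5)*conj(1) + 1*(-I)*conj(I) + 1*(3)*conj(-1) + 1*(I)*conj(-I)]
      = (1/4)[(5) + (-1) + (-3) + (-1)] = 0/4 = 0
  <chi_rho, chi_2> = (1/4)[1*(5)*conj(1) + 1*(-I)*conj(-1) + 1*(3)*conj(1) + 1*(I)*conj(-1)]
      = (1/4)[(5) + (I) + (3) + (-I)] = 8/4 = 2
  <chi_rho, chi_3> = (1/4)[1*(5)*conj(1) + 1*(-I)*conj(-I) + 1*(3)*conj(-1) + 1*(I)*conj(I)]
      = (1/4)[(5) + (1) + (-3) + (1)] = 4/4 = 1
(Exp terms are combined using exp(i*s)*conj(exp(i*t)) = exp(i*(s-t)), and sums of them are collapsed using the identity that for every m > 1 the m distinct m-th roots of unity sum to 0, e.g. 1 + exp(2*I*pi/3) + exp(-2*I*pi/3) = 0.)
Dimension check: dim(rho) = sum (mult * dim) = 2*1 + 0*1 + 2*1 + 1*1 = 5 = chi_rho(e) = 5.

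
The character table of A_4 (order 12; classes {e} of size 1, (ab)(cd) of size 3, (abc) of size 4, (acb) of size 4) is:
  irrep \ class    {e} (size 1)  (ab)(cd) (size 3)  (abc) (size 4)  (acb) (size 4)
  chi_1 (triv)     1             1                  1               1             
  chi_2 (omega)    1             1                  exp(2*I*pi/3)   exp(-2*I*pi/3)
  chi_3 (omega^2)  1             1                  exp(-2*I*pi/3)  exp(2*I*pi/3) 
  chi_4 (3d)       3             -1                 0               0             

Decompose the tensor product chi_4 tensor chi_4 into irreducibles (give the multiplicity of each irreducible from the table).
chi_4 tensor chi_4 = chi_1 + chi_2 + chi_3 + 2*chi_4 (all other irreducibles have multiplicity 0).

Explanation: The character of a tensor product is the pointwise product (chi_4 * chi_4)(C) = chi_4(C) * chi_4(C):
  {e}: (3)*(3), (ab)(cd): (-1)*(-1), (abc): (0)*(0), (acb): (0)*(0)
so (chi_4 * chi_4) takes values
  {e} -> 9, (ab)(cd) -> 1, (abc) -> 0, (acb) -> 0.
Now take the inner product of this character with each irreducible chi from the table, <chi_4*chi_4, chi> = (1/12) sum_C |C| (chi_4*chi_4)(C) conj(chi(C)):
  <chi_4*chi_4, chi_1> = (1/12)[1*(9)*conj(1) + 3*(1)*conj(1) + 4*(0)*conj(1) + 4*(0)*conj(1)]
      = (1/12)[(9) + (3) + (0) + (0)] = 12/12 = 1
  <chi_4*chi_4, chi_2> = (1/12)[1*(9)*conj(1) + 3*(1)*conj(1) + 4*(0)*conj(exp(2*I*pi/3)) + 4*(0)*conj(exp(-2*I*pi/3))]
      = (1/12)[(9) + (3) + (0) + (0)] = 12/12 = 1
  <chi_4*chi_4, chi_3> = (1/12)[1*(9)*conj(1) + 3*(1)*conj(1) + 4*(0)*conj(exp(-2*I*pi/3)) + 4*(0)*conj(exp(2*I*pi/3))]
      = (1/12)[(9) + (3) + (0) + (0)] = 12/12 = 1
  <chi_4*chi_4, chi_4> = (1/12)[1*(9)*conj(3) + 3*(1)*conj(-1) + 4*(0)*conj(0) + 4*(0)*conj(0)]
      = (1/12)[(27) + (-3) + (0) + (0)] = 24/12 = 2
(Exp terms are combined using exp(i*s)*conj(exp(i*t)) = exp(i*(s-t)), and sums of them are collapsed using the identity that for every m > 1 the m distinct m-th roots of unity sum to 0, e.g. 1 + exp(2*I*pi/3) + exp(-2*I*pi/3) = 0.)
Hence the multiplicities are chi_1: 1, chi_2: 1, chi_3: 1, chi_4: 2. Dimension check: dim(chi_4)*dim(chi_4) = 3*3 = 9 and sum (mult * dim) = 1*1 + 1*1 + 1*1 + 2*3 = 9.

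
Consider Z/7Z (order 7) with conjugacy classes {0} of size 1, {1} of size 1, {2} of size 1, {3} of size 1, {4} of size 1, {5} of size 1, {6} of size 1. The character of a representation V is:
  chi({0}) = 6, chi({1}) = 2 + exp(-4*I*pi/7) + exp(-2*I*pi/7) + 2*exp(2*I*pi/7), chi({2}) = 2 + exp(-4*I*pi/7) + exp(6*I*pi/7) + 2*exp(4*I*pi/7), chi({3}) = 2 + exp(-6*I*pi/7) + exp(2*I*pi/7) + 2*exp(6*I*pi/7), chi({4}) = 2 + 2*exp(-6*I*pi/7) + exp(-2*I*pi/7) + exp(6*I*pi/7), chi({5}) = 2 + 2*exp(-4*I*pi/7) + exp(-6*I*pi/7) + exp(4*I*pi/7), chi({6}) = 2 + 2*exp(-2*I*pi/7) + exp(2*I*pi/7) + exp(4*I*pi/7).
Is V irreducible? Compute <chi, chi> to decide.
Not irreducible (reducible): <chi, chi> = 10 > 1.

Solution. <chi, chi> = (1/|G|) sum_C |C| * |chi(C)|^2 = (1/7)[1*|6|^2 + 1*|2 + exp(-4*I*pi/7) + exp(-2*I*pi/7) + 2*exp(2*I*pi/7)|^2 + 1*|2 + exp(-4*I*pi/7) + exp(6*I*pi/7) + 2*exp(4*I*pi/7)|^2 + 1*|2 + exp(-6*I*pi/7) + exp(2*I*pi/7) + 2*exp(6*I*pi/7)|^2 + 1*|2 + 2*exp(-6*I*pi/7) + exp(-2*I*pi/7) + exp(6*I*pi/7)|^2 + 1*|2 + 2*exp(-4*I*pi/7) + exp(-6*I*pi/7) + exp(4*I*pi/7)|^2 + 1*|2 + 2*exp(-2*I*pi/7) + exp(2*I*pi/7) + exp(4*I*pi/7)|^2]
  = (1/7)[(36) + (10 + 7*exp(-2*I*pi/7) + 4*exp(-4*I*pi/7) + 2*exp(-6*I*pi/7) + 2*exp(6*I*pi/7) + 4*exp(4*I*pi/7) + 7*exp(2*I*pi/7)) + (10 + 7*exp(-4*I*pi/7) + 4*exp(-6*I*pi/7) + 2*exp(-2*I*pi/7) + 2*exp(2*I*pi/7) + 4*exp(6*I*pi/7) + 7*exp(4*I*pi/7)) + (10 + 4*exp(-2*I*pi/7) + 7*exp(-6*I*pi/7) + 2*exp(-4*I*pi/7) + 2*exp(4*I*pi/7) + 7*exp(6*I*pi/7) + 4*exp(2*I*pi/7)) + (10 + 4*exp(-2*I*pi/7) + 7*exp(-6*I*pi/7) + 2*exp(-4*I*pi/7) + 2*exp(4*I*pi/7) + 7*exp(6*I*pi/7) + 4*exp(2*I*pi/7)) + (10 + 7*exp(-4*I*pi/7) + 4*exp(-6*I*pi/7) + 2*exp(-2*I*pi/7) + 2*exp(2*I*pi/7) + 4*exp(6*I*pi/7) + 7*exp(4*I*pi/7)) + (10 + 7*exp(-2*I*pi/7) + 4*exp(-4*I*pi/7) + 2*exp(-6*I*pi/7) + 2*exp(6*I*pi/7) + 4*exp(4*I*pi/7) + 7*exp(2*I*pi/7))] = 70/7 = 10.
(Exp terms are combined using exp(i*s)*conj(exp(i*t)) = exp(i*(s-t)), and sums of them are collapsed using the identity that for every m > 1 the m distinct m-th roots of unity sum to 0, e.g. 1 + exp(2*I*pi/3) + exp(-2*I*pi/3) = 0.)
A character is irreducible iff <chi, chi> = 1, so this representation is reducible.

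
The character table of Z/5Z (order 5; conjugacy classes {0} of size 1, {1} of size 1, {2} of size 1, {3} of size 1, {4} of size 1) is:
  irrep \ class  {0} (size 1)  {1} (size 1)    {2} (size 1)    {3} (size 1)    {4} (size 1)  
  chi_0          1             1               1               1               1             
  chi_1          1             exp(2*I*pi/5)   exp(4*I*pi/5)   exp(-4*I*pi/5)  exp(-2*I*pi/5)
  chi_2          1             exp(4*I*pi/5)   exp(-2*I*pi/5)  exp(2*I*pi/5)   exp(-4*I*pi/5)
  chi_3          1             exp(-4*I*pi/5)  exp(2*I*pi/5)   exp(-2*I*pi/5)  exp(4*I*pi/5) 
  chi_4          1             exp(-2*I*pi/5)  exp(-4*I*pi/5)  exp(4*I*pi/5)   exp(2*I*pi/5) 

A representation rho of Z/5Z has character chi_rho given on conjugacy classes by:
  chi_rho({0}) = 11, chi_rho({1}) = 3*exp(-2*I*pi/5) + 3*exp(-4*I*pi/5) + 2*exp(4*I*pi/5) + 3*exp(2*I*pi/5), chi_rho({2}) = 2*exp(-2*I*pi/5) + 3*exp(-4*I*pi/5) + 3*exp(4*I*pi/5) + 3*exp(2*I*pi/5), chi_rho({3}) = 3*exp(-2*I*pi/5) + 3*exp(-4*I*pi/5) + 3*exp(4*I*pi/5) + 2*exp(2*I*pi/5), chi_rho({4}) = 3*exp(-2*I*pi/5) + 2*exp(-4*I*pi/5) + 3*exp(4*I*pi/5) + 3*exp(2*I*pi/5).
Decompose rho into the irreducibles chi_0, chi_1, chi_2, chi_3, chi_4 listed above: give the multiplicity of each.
Multiplicities: chi_0: 0, chi_1: 3, chi_2: 2, chi_3: 3, chi_4: 3.

Solution. Use <chi_rho, chi> = (1/|G|) sum_C |C| * chi_rho(C) * conj(chi(C)) with |G| = 5 for each irreducible chi in the table:
  <chi_rho, chi_0> = (1/5)[1*(11)*conj(1) + 1*(3*exp(-2*I*pi/5) + 3*exp(-4*I*pi/5) + 2*exp(4*I*pi/5) + 3*exp(2*I*pi/5))*conj(1) + 1*(2*exp(-2*I*pi/5) + 3*exp(-4*I*pi/5) + 3*exp(4*I*pi/5) + 3*exp(2*I*pi/5))*conj(1) + 1*(3*exp(-2*I*pi/5) + 3*exp(-4*I*pi/5) + 3*exp(4*I*pi/5) + 2*exp(2*I*pi/5))*conj(1) + 1*(3*exp(-2*I*pi/5) + 2*exp(-4*I*pi/5) + 3*exp(4*I*pi/5) + 3*exp(2*I*pi/5))*conj(1)]
      = (1/5)[(11) + (3*exp(-2*I*pi/5) + 3*exp(-4*I*pi/5) + 2*exp(4*I*pi/5) + 3*exp(2*I*pi/5)) + (2*exp(-2*I*pi/5) + 3*exp(-4*I*pi/5) + 3*exp(4*I*pi/5) + 3*exp(2*I*pi/5)) + (3*exp(-2*I*pi/5) + 3*exp(-4*I*pi/5) + 3*exp(4*I*pi/5) + 2*exp(2*I*pi/5)) + (3*exp(-2*I*pi/5) + 2*exp(-4*I*pi/5) + 3*exp(4*I*pi/5) + 3*exp(2*I*pi/5))] = 0/5 = 0
  <chi_rho, chi_1> = (1/5)[1*(11)*conj(1) + 1*(3*exp(-2*I*pi/5) + 3*exp(-4*I*pi/5) + 2*exp(4*I*pi/5) + 3*exp(2*I*pi/5))*conj(exp(2*I*pi/5)) + 1*(2*exp(-2*I*pi/5) + 3*exp(-4*I*pi/5) + 3*exp(4*I*pi/5) + 3*exp(2*I*pi/5))*conj(exp(4*I*pi/5)) + 1*(3*exp(-2*I*pi/5) + 3*exp(-4*I*pi/5) + 3*exp(4*I*pi/5) + 2*exp(2*I*pi/5))*conj(exp(-4*I*pi/5)) + 1*(3*exp(-2*I*pi/5) + 2*exp(-4*I*pi/5) + 3*exp(4*I*pi/5) + 3*exp(2*I*pi/5))*conj(exp(-2*I*pi/5))]
      = (1/5)[(11) + (3 + 3*exp(-4*I*pi/5) + 3*exp(4*I*pi/5) + 2*exp(2*I*pi/5)) + (3 + 3*exp(-2*I*pi/5) + 2*exp(4*I*pi/5) + 3*exp(2*I*pi/5)) + (3 + 3*exp(-2*I*pi/5) + 2*exp(-4*I*pi/5) + 3*exp(2*I*pi/5)) + (3 + 2*exp(-2*I*pi/5) + 3*exp(-4*I*pi/5) + 3*exp(4*I*pi/5))] = 15/5 = 3
  <chi_rho, chi_2> = (1/5)[1*(11)*conj(1) + 1*(3*exp(-2*I*pi/5) + 3*exp(-4*I*pi/5) + 2*exp(4*I*pi/5) + 3*exp(2*I*pi/5))*conj(exp(4*I*pi/5)) + 1*(2*exp(-2*I*pi/5) + 3*exp(-4*I*pi/5) + 3*exp(4*I*pi/5) + 3*exp(2*I*pi/5))*conj(exp(-2*I*pi/5)) + 1*(3*exp(-2*I*pi/5) + 3*exp(-4*I*pi/5) + 3*exp(4*I*pi/5) + 2*exp(2*I*pi/5))*conj(exp(2*I*pi/5)) + 1*(3*exp(-2*I*pi/5) + 2*exp(-4*I*pi/5) + 3*exp(4*I*pi/5) + 3*exp(2*I*pi/5))*conj(exp(-4*I*pi/5))]
      = (1/5)[(11) + (2 + 3*exp(-2*I*pi/5) + 3*exp(4*I*pi/5) + 3*exp(2*I*pi/5)) + (2 + 3*exp(-2*I*pi/5) + 3*exp(-4*I*pi/5) + 3*exp(4*I*pi/5)) + (2 + 3*exp(-4*I*pi/5) + 3*exp(4*I*pi/5) + 3*exp(2*I*pi/5)) + (2 + 3*exp(-2*I*pi/5) + 3*exp(-4*I*pi/5) + 3*exp(2*I*pi/5))] = 10/5 = 2
  <chi_rho, chi_3> = (1/5)[1*(11)*conj(1) + 1*(3*exp(-2*I*pi/5) + 3*exp(-4*I*pi/5) + 2*exp(4*I*pi/5) + 3*exp(2*I*pi/5))*conj(exp(-4*I*pi/5)) + 1*(2*exp(-2*I*pi/5) + 3*exp(-4*I*pi/5) + 3*exp(4*I*pi/5) + 3*exp(2*I*pi/5))*conj(exp(2*I*pi/5)) + 1*(3*exp(-2*I*pi/5) + 3*exp(-4*I*pi/5) + 3*exp(4*I*pi/5) + 2*exp(2*I*pi/5))*conj(exp(-2*I*pi/5)) + 1*(3*exp(-2*I*pi/5) + 2*exp(-4*I*pi/5) + 3*exp(4*I*pi/5) + 3*exp(2*I*pi/5))*conj(exp(4*I*pi/5))]
      = (1/5)[(11) + (3 + 2*exp(-2*I*pi/5) + 3*exp(-4*I*pi/5) + 3*exp(2*I*pi/5)) + (3 + 2*exp(-4*I*pi/5) + 3*exp(4*I*pi/5) + 3*exp(2*I*pi/5)) + (3 + 3*exp(-2*I*pi/5) + 3*exp(-4*I*pi/5) + 2*exp(4*I*pi/5)) + (3 + 3*exp(-2*I*pi/5) + 3*exp(4*I*pi/5) + 2*exp(2*I*pi/5))] = 15/5 = 3
  <chi_rho, chi_4> = (1/5)[1*(11)*conj(1) + 1*(3*exp(-2*I*pi/5) + 3*exp(-4*I*pi/5) + 2*exp(4*I*pi/5) + 3*exp(2*I*pi/5))*conj(exp(-2*I*pi/5)) + 1*(2*exp(-2*I*pi/5) + 3*exp(-4*I*pi/5) + 3*exp(4*I*pi/5) + 3*exp(2*I*pi/5))*conj(exp(-4*I*pi/5)) + 1*(3*exp(-2*I*pi/5) + 3*exp(-4*I*pi/5) + 3*exp(4*I*pi/5) + 2*exp(2*I*pi/5))*conj(exp(4*I*pi/5)) + 1*(3*exp(-2*I*pi/5) + 2*exp(-4*I*pi/5) + 3*exp(4*I*pi/5) + 3*exp(2*I*pi/5))*conj(exp(2*I*pi/5))]
      = (1/5)[(11) + (3 + 3*exp(-2*I*pi/5) + 2*exp(-4*I*pi/5) + 3*exp(4*I*pi/5)) + (3 + 3*exp(-2*I*pi/5) + 3*exp(-4*I*pi/5) + 2*exp(2*I*pi/5)) + (3 + 2*exp(-2*I*pi/5) + 3*exp(4*I*pi/5) + 3*exp(2*I*pi/5)) + (3 + 3*exp(-4*I*pi/5) + 2*exp(4*I*pi/5) + 3*exp(2*I*pi/5))] = 15/5 = 3
(Exp terms are combined using exp(i*s)*conj(exp(i*t)) = exp(i*(s-t)), and sums of them are collapsed using the identity that for every m > 1 the m distinct m-th roots of unity sum to 0, e.g. 1 + exp(2*I*pi/3) + exp(-2*I*pi/3) = 0.)
Dimension check: dim(rho) = sum (mult * dim) = 0*1 + 3*1 + 2*1 + 3*1 + 3*1 = 11 = chi_rho(e) = 11.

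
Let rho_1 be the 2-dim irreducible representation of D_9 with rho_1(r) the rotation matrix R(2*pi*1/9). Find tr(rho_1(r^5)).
chi_{rho_1}(r^5) = 2*cos(2*pi*1*5/9) = -2*cos(pi/9)

Details: rho_1(r^5) is rotation by angle 2*pi*1*5/9, whose trace is 2*cos(2*pi*1*5/9) = -2*cos(pi/9).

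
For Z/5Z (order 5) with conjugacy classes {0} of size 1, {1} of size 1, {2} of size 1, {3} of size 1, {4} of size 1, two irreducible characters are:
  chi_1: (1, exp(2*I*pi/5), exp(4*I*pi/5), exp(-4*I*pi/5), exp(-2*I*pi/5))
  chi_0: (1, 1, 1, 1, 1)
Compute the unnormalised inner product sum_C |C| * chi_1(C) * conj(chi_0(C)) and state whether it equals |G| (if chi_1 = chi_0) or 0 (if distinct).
Sum = 0; so <chi_1, chi_0> = 0 (distinct irreducibles are orthogonal).

Reasoning: Compute term by term over conjugacy classes (|C| * chi_1(C) * conj(chi_0(C))):
  1*(1)*conj(1) + 1*(exp(2*I*pi/5))*conj(1) + 1*(exp(4*I*pi/5))*conj(1) + 1*(exp(-4*I*pi/5))*conj(1) + 1*(exp(-2*I*pi/5))*conj(1)
  = (1) + (exp(2*I*pi/5)) + (exp(4*I*pi/5)) + (exp(-4*I*pi/5)) + (exp(-2*I*pi/5))
  = 0.
(Exp terms are combined using exp(i*s)*conj(exp(i*t)) = exp(i*(s-t)), and sums of them are collapsed using the identity that for every m > 1 the m distinct m-th roots of unity sum to 0, e.g. 1 + exp(2*I*pi/3) + exp(-2*I*pi/3) = 0.)
Dividing by |G| = 5 gives 0/5 = 0, matching the row-orthogonality relation <chi_1, chi_0> = [chi_1 = chi_0].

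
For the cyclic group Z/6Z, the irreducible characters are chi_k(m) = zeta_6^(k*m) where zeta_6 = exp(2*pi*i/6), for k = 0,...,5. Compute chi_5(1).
chi_5(1) = zeta_6^5 = exp(-I*pi/3)

Proof sketch: chi_5(1) = zeta_6^(5*1) = zeta_6^5. Since zeta_6^6 = 1, this equals zeta_6^5 = exp(2*pi*i*5/6) = exp(-I*pi/3).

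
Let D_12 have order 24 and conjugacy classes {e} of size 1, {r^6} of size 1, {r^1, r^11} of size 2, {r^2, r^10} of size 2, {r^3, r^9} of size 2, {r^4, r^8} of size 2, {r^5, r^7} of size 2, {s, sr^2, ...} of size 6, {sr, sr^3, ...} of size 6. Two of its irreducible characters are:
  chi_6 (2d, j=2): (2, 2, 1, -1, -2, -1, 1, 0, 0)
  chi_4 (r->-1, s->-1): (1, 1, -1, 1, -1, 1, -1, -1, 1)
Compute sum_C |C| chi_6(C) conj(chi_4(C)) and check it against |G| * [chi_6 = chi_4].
Sum = 0; so <chi_6, chi_4> = 0 (distinct irreducibles are orthogonal).

Proof sketch: Compute term by term over conjugacy classes (|C| * chi_6(C) * conj(chi_4(C))):
  1*(2)*conj(1) + 1*(2)*conj(1) + 2*(1)*conj(-1) + 2*(-1)*conj(1) + 2*(-2)*conj(-1) + 2*(-1)*conj(1) + 2*(1)*conj(-1) + 6*(0)*conj(-1) + 6*(0)*conj(1)
  = (2) + (2) + (-2) + (-2) + (4) + (-2) + (-2) + (0) + (0)
  = 0.
Dividing by |G| = 24 gives 0/24 = 0, matching the row-orthogonality relation <chi_6, chi_4> = [chi_6 = chi_4].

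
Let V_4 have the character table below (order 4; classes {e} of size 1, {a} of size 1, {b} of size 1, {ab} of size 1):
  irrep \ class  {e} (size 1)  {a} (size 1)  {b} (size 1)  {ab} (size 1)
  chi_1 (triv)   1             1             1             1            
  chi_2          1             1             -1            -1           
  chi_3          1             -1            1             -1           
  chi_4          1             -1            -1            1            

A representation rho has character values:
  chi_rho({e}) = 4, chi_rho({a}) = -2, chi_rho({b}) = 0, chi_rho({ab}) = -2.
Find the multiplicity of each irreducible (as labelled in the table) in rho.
Multiplicities: chi_1: 0, chi_2: 1, chi_3: 2, chi_4: 1.

Working: Use <chi_rho, chi> = (1/|G|) sum_C |C| * chi_rho(C) * conj(chi(C)) with |G| = 4 for each irreducible chi in the table:
  <chi_rho, chi_1> = (1/4)[1*(4)*conj(1) + 1*(-2)*conj(1) + 1*(0)*conj(1) + 1*(-2)*conj(1)]
      = (1/4)[(4) + (-2) + (0) + (-2)] = 0/4 = 0
  <chi_rho, chi_2> = (1/4)[1*(4)*conj(1) + 1*(-2)*conj(1) + 1*(0)*conj(-1) + 1*(-2)*conj(-1)]
      = (1/4)[(4) + (-2) + (0) + (2)] = 4/4 = 1
  <chi_rho, chi_3> = (1/4)[1*(4)*conj(1) + 1*(-2)*conj(-1) + 1*(0)*conj(1) + 1*(-2)*conj(-1)]
      = (1/4)[(4) + (2) + (0) + (2)] = 8/4 = 2
  <chi_rho, chi_4> = (1/4)[1*(4)*conj(1) + 1*(-2)*conj(-1) + 1*(0)*conj(-1) + 1*(-2)*conj(1)]
      = (1/4)[(4) + (2) + (0) + (-2)] = 4/4 = 1
Dimension check: dim(rho) = sum (mult * dim) = 0*1 + 1*1 + 2*1 + 1*1 = 4 = chi_rho(e) = 4.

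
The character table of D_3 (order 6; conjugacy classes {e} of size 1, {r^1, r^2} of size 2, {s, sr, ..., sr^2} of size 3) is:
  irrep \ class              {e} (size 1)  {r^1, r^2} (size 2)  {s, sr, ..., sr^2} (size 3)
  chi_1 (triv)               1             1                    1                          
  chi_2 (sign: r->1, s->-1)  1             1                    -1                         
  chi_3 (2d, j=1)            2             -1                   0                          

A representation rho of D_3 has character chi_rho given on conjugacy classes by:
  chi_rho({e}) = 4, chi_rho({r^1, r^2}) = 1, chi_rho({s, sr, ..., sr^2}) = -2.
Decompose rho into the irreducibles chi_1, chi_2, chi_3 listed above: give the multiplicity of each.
Multiplicities: chi_1: 0, chi_2: 2, chi_3: 1.

Derivation: Use <chi_rho, chi> = (1/|G|) sum_C |C| * chi_rho(C) * conj(chi(C)) with |G| = 6 for each irreducible chi in the table:
  <chi_rho, chi_1> = (1/6)[1*(4)*conj(1) + 2*(1)*conj(1) + 3*(-2)*conj(1)]
      = (1/6)[(4) + (2) + (-6)] = 0/6 = 0
  <chi_rho, chi_2> = (1/6)[1*(4)*conj(1) + 2*(1)*conj(1) + 3*(-2)*conj(-1)]
      = (1/6)[(4) + (2) + (6)] = 12/6 = 2
  <chi_rho, chi_3> = (1/6)[1*(4)*conj(2) + 2*(1)*conj(-1) + 3*(-2)*conj(0)]
      = (1/6)[(8) + (-2) + (0)] = 6/6 = 1
Dimension check: dim(rho) = sum (mult * dim) = 0*1 + 2*1 + 1*2 = 4 = chi_rho(e) = 4.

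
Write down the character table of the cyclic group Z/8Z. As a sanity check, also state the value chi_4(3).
Character table of Z/8Z (irreps indexed chi_0,...,chi_7 with chi_k(m) = zeta_8^(k*m), zeta_8 = exp(2*pi*i/8)):
  irrep \ class  {0} (size 1)  {1} (size 1)    {2} (size 1)  {3} (size 1)    {4} (size 1)  {5} (size 1)    {6} (size 1)  {7} (size 1)  
  chi_0          1             1               1             1               1             1               1             1             
  chi_1          1             exp(I*pi/4)     I             exp(3*I*pi/4)   -1            exp(-3*I*pi/4)  -I            exp(-I*pi/4)  
  chi_2          1             I               -1            -I              1             I               -1            -I            
  chi_3          1             exp(3*I*pi/4)   -I            exp(I*pi/4)     -1            exp(-I*pi/4)    I             exp(-3*I*pi/4)
  chi_4          1             -1              1             -1              1             -1              1             -1            
  chi_5          1             exp(-3*I*pi/4)  I             exp(-I*pi/4)    -1            exp(I*pi/4)     -I            exp(3*I*pi/4) 
  chi_6          1             -I              -1            I               1             -I              -1            I             
  chi_7          1             exp(-I*pi/4)    -I            exp(-3*I*pi/4)  -1            exp(3*I*pi/4)   I             exp(I*pi/4)   

Spot check: chi_4(3) = zeta_8^(4*3) = zeta_8^12 = -1.

Argument: Z/8Z is abelian, so all 8 irreducible complex representations are 1-dimensional. They are given by chi_k(m) = zeta_8^(k*m) for k = 0,...,7. Row orthogonality: sum_m chi_k(m) conj(chi_l(m)) = 8 * [k = l].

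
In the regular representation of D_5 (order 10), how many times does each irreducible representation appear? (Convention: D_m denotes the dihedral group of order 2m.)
Each irreducible V_i of dimension d_i appears with multiplicity d_i, i.e. rho_reg = (direct sum over all irreducibles V_i) d_i V_i. The irreducible dimensions for D_5 are 1, 1, 2, 2: 2 irreducibles of dimension 1, each with multiplicity 1; 2 irreducibles of dimension 2, each with multiplicity 2. Total dimension 2*1*1 + 2*2*2 = 10 = |G|.

Details: General theorem: in the regular representation of a finite group G, each irreducible appears with multiplicity equal to its dimension. Check: dim(rho_reg) = sum d_i^2 = 1 + 1 + 4 + 4 = 10 = |G|.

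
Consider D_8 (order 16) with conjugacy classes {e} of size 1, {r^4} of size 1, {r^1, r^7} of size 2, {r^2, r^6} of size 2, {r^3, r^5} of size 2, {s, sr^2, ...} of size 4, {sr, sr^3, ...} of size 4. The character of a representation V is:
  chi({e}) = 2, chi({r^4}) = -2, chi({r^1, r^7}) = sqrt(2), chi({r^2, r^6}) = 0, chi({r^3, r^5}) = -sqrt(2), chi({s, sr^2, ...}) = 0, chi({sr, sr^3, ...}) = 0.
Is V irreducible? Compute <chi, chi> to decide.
Irreducible: <chi, chi> = 1.

<chi, chi> = (1/|G|) sum_C |C| * |chi(C)|^2 = (1/16)[1*|2|^2 + 1*|-2|^2 + 2*|sqrt(2)|^2 + 2*|0|^2 + 2*|-sqrt(2)|^2 + 4*|0|^2 + 4*|0|^2]
  = (1/16)[(4) + (4) + (4) + (0) + (4) + (0) + (0)] = 16/16 = 1.
A character is irreducible iff <chi, chi> = 1, so this representation is irreducible.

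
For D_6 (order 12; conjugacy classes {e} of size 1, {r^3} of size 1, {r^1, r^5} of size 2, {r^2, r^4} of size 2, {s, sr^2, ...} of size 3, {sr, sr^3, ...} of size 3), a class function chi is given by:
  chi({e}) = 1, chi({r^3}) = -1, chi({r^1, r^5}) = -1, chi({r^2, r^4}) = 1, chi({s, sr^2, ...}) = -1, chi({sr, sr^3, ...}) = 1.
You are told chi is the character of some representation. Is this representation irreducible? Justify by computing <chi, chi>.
Irreducible: <chi, chi> = 1.

<chi, chi> = (1/|G|) sum_C |C| * |chi(C)|^2 = (1/12)[1*|1|^2 + 1*|-1|^2 + 2*|-1|^2 + 2*|1|^2 + 3*|-1|^2 + 3*|1|^2]
  = (1/12)[(1) + (1) + (2) + (2) + (3) + (3)] = 12/12 = 1.
A character is irreducible iff <chi, chi> = 1, so this representation is irreducible.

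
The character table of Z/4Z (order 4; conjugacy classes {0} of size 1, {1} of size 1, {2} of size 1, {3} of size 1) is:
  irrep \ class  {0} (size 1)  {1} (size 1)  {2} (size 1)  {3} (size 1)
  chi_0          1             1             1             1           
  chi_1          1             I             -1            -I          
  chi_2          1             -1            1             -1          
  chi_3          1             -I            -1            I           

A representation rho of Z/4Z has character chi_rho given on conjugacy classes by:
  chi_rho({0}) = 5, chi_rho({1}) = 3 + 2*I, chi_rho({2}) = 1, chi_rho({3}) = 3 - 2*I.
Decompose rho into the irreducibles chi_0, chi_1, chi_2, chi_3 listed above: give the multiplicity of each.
Multiplicities: chi_0: 3, chi_1: 2, chi_2: 0, chi_3: 0.

Argument: Use <chi_rho, chi> = (1/|G|) sum_C |C| * chi_rho(C) * conj(chi(C)) with |G| = 4 for each irreducible chi in the table:
  <chi_rho, chi_0> = (1/4)[1*(5)*conj(1) + 1*(3 + 2*I)*conj(1) + 1*(1)*conj(1) + 1*(3 - 2*I)*conj(1)]
      = (1/4)[(5) + (3 + 2*I) + (1) + (3 - 2*I)] = 12/4 = 3
  <chi_rho, chi_1> = (1/4)[1*(5)*conj(1) + 1*(3 + 2*I)*conj(I) + 1*(1)*conj(-1) + 1*(3 - 2*I)*conj(-I)]
      = (1/4)[(5) + (2 - 3*I) + (-1) + (2 + 3*I)] = 8/4 = 2
  <chi_rho, chi_2> = (1/4)[1*(5)*conj(1) + 1*(3 + 2*I)*conj(-1) + 1*(1)*conj(1) + 1*(3 - 2*I)*conj(-1)]
      = (1/4)[(5) + (-3 - 2*I) + (1) + (-3 + 2*I)] = 0/4 = 0
  <chi_rho, chi_3> = (1/4)[1*(5)*conj(1) + 1*(3 + 2*I)*conj(-I) + 1*(1)*conj(-1) + 1*(3 - 2*I)*conj(I)]
      = (1/4)[(5) + (-2 + 3*I) + (-1) + (-2 - 3*I)] = 0/4 = 0
(Exp terms are combined using exp(i*s)*conj(exp(i*t)) = exp(i*(s-t)), and sums of them are collapsed using the identity that for every m > 1 the m distinct m-th roots of unity sum to 0, e.g. 1 + exp(2*I*pi/3) + exp(-2*I*pi/3) = 0.)
Dimension check: dim(rho) = sum (mult * dim) = 3*1 + 2*1 + 0*1 + 0*1 = 5 = chi_rho(e) = 5.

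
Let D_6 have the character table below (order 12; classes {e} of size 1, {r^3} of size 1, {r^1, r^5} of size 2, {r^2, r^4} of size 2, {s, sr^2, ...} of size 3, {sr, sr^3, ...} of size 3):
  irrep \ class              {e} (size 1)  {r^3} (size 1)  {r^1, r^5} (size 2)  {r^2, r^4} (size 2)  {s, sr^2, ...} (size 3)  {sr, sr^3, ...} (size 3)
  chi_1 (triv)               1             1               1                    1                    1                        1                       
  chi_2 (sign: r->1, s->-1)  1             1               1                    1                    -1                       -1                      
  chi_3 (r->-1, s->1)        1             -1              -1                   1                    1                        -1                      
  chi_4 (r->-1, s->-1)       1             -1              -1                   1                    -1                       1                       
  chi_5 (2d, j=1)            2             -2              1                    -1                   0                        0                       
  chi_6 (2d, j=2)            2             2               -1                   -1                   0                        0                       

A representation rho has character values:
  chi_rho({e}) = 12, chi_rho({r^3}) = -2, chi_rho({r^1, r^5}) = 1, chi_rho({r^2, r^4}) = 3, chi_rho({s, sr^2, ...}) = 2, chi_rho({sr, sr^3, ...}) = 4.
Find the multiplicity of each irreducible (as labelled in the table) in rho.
Multiplicities: chi_1: 3, chi_2: 0, chi_3: 1, chi_4: 2, chi_5: 2, chi_6: 1.

Argument: Use <chi_rho, chi> = (1/|G|) sum_C |C| * chi_rho(C) * conj(chi(C)) with |G| = 12 for each irreducible chi in the table:
  <chi_rho, chi_1> = (1/12)[1*(12)*conj(1) + 1*(-2)*conj(1) + 2*(1)*conj(1) + 2*(3)*conj(1) + 3*(2)*conj(1) + 3*(4)*conj(1)]
      = (1/12)[(12) + (-2) + (2) + (6) + (6) + (12)] = 36/12 = 3
  <chi_rho, chi_2> = (1/12)[1*(12)*conj(1) + 1*(-2)*conj(1) + 2*(1)*conj(1) + 2*(3)*conj(1) + 3*(2)*conj(-1) + 3*(4)*conj(-1)]
      = (1/12)[(12) + (-2) + (2) + (6) + (-6) + (-12)] = 0/12 = 0
  <chi_rho, chi_3> = (1/12)[1*(12)*conj(1) + 1*(-2)*conj(-1) + 2*(1)*conj(-1) + 2*(3)*conj(1) + 3*(2)*conj(1) + 3*(4)*conj(-1)]
      = (1/12)[(12) + (2) + (-2) + (6) + (6) + (-12)] = 12/12 = 1
  <chi_rho, chi_4> = (1/12)[1*(12)*conj(1) + 1*(-2)*conj(-1) + 2*(1)*conj(-1) + 2*(3)*conj(1) + 3*(2)*conj(-1) + 3*(4)*conj(1)]
      = (1/12)[(12) + (2) + (-2) + (6) + (-6) + (12)] = 24/12 = 2
  <chi_rho, chi_5> = (1/12)[1*(12)*conj(2) + 1*(-2)*conj(-2) + 2*(1)*conj(1) + 2*(3)*conj(-1) + 3*(2)*conj(0) + 3*(4)*conj(0)]
      = (1/12)[(24) + (4) + (2) + (-6) + (0) + (0)] = 24/12 = 2
  <chi_rho, chi_6> = (1/12)[1*(12)*conj(2) + 1*(-2)*conj(2) + 2*(1)*conj(-1) + 2*(3)*conj(-1) + 3*(2)*conj(0) + 3*(4)*conj(0)]
      = (1/12)[(24) + (-4) + (-2) + (-6) + (0) + (0)] = 12/12 = 1
Dimension check: dim(rho) = sum (mult * dim) = 3*1 + 0*1 + 1*1 + 2*1 + 2*2 + 1*2 = 12 = chi_rho(e) = 12.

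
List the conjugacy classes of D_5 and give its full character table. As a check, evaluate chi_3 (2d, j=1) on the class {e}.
Conjugacy classes: {e} of size 1, {r^1, r^4} of size 2, {r^2, r^3} of size 2, {s, sr, ..., sr^4} of size 5.
Character table:
  irrep \ class              {e} (size 1)  {r^1, r^4} (size 2)  {r^2, r^3} (size 2)  {s, sr, ..., sr^4} (size 5)
  chi_1 (triv)               1             1                    1                    1                          
  chi_2 (sign: r->1, s->-1)  1             1                    1                    -1                         
  chi_3 (2d, j=1)            2             -1/2 + sqrt(5)/2     -sqrt(5)/2 - 1/2     0                          
  chi_4 (2d, j=2)            2             -sqrt(5)/2 - 1/2     -1/2 + sqrt(5)/2     0                          

Spot check: chi_3 (2d, j=1) on {e} = 2.

Solution. D_5 has order 2*5 = 10 with 4 conjugacy classes, hence 4 irreducibles. Sum of squared dims 1 + 1 + 4 + 4 = 10 = |G|. Linear characters come from the abelianisation; the 2-dimensional irreps have character r^k -> 2*cos(2*pi*j*k/5), reflections -> 0.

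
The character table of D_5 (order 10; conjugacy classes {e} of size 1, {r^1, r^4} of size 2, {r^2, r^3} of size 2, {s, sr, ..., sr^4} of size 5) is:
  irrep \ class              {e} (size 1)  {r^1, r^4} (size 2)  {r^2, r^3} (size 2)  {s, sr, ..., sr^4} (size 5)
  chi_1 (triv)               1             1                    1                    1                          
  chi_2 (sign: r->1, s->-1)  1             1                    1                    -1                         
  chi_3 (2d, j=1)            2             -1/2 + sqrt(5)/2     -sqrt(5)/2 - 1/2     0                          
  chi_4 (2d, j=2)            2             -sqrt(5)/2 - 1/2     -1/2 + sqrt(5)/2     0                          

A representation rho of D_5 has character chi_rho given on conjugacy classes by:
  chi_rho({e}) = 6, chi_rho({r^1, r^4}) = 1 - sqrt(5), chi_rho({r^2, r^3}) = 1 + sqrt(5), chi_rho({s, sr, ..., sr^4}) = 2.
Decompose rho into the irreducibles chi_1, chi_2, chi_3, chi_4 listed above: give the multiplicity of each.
Multiplicities: chi_1: 2, chi_2: 0, chi_3: 0, chi_4: 2.

Working: Use <chi_rho, chi> = (1/|G|) sum_C |C| * chi_rho(C) * conj(chi(C)) with |G| = 10 for each irreducible chi in the table:
  <chi_rho, chi_1> = (1/10)[1*(6)*conj(1) + 2*(1 - sqrt(5))*conj(1) + 2*(1 + sqrt(5))*conj(1) + 5*(2)*conj(1)]
      = (1/10)[(6) + (2 - 2*sqrt(5)) + (2 + 2*sqrt(5)) + (10)] = 20/10 = 2
  <chi_rho, chi_2> = (1/10)[1*(6)*conj(1) + 2*(1 - sqrt(5))*conj(1) + 2*(1 + sqrt(5))*conj(1) + 5*(2)*conj(-1)]
      = (1/10)[(6) + (2 - 2*sqrt(5)) + (2 + 2*sqrt(5)) + (-10)] = 0/10 = 0
  <chi_rho, chi_3> = (1/10)[1*(6)*conj(2) + 2*(1 - sqrt(5))*conj(-1/2 + sqrt(5)/2) + 2*(1 + sqrt(5))*conj(-sqrt(5)/2 - 1/2) + 5*(2)*conj(0)]
      = (1/10)[(12) + (-6 + 2*sqrt(5)) + (-6 - 2*sqrt(5)) + (0)] = 0/10 = 0
  <chi_rho, chi_4> = (1/10)[1*(6)*conj(2) + 2*(1 - sqrt(5))*conj(-sqrt(5)/2 - 1/2) + 2*(1 + sqrt(5))*conj(-1/2 + sqrt(5)/2) + 5*(2)*conj(0)]
      = (1/10)[(12) + (4) + (4) + (0)] = 20/10 = 2
Dimension check: dim(rho) = sum (mult * dim) = 2*1 + 0*1 + 0*2 + 2*2 = 6 = chi_rho(e) = 6.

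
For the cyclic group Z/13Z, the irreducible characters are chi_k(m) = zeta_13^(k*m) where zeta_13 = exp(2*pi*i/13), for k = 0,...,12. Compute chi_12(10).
chi_12(10) = zeta_13^120 = exp(6*I*pi/13)

Justification: chi_12(10) = zeta_13^(12*10) = zeta_13^120. Since zeta_13^13 = 1, this equals zeta_13^3 = exp(2*pi*i*3/13) = exp(6*I*pi/13).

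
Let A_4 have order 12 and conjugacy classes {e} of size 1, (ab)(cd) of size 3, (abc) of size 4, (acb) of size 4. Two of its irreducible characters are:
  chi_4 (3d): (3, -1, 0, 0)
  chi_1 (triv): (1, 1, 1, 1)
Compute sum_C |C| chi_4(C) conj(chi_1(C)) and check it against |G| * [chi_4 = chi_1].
Sum = 0; so <chi_4, chi_1> = 0 (distinct irreducibles are orthogonal).

Working: Compute term by term over conjugacy classes (|C| * chi_4(C) * conj(chi_1(C))):
  1*(3)*conj(1) + 3*(-1)*conj(1) + 4*(0)*conj(1) + 4*(0)*conj(1)
  = (3) + (-3) + (0) + (0)
  = 0.
(Exp terms are combined using exp(i*s)*conj(exp(i*t)) = exp(i*(s-t)), and sums of them are collapsed using the identity that for every m > 1 the m distinct m-th roots of unity sum to 0, e.g. 1 + exp(2*I*pi/3) + exp(-2*I*pi/3) = 0.)
Dividing by |G| = 12 gives 0/12 = 0, matching the row-orthogonality relation <chi_4, chi_1> = [chi_4 = chi_1].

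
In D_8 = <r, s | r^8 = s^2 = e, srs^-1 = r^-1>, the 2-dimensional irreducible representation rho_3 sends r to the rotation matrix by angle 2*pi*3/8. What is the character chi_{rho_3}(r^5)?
chi_{rho_3}(r^5) = 2*cos(2*pi*3*5/8) = sqrt(2)

Solution. rho_3(r^5) is rotation by angle 2*pi*3*5/8, whose trace is 2*cos(2*pi*3*5/8) = sqrt(2).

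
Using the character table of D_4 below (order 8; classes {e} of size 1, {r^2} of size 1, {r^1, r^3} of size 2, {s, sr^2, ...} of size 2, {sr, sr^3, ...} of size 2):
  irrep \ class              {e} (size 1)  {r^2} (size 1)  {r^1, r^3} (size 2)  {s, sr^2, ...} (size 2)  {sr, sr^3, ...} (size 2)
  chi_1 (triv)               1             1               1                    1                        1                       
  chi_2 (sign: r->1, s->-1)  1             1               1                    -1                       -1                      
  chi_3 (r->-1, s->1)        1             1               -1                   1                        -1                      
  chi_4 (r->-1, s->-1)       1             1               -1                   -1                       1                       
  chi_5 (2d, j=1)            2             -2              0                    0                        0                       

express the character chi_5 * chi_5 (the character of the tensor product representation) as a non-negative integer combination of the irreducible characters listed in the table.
chi_5 tensor chi_5 = chi_1 + chi_2 + chi_3 + chi_4 (all other irreducibles have multiplicity 0).

The character of a tensor product is the pointwise product (chi_5 * chi_5)(C) = chi_5(C) * chi_5(C):
  {e}: (2)*(2), {r^2}: (-2)*(-2), {r^1, r^3}: (0)*(0), {s, sr^2, ...}: (0)*(0), {sr, sr^3, ...}: (0)*(0)
so (chi_5 * chi_5) takes values
  {e} -> 4, {r^2} -> 4, {r^1, r^3} -> 0, {s, sr^2, ...} -> 0, {sr, sr^3, ...} -> 0.
Now take the inner product of this character with each irreducible chi from the table, <chi_5*chi_5, chi> = (1/8) sum_C |C| (chi_5*chi_5)(C) conj(chi(C)):
  <chi_5*chi_5, chi_1> = (1/8)[1*(4)*conj(1) + 1*(4)*conj(1) + 2*(0)*conj(1) + 2*(0)*conj(1) + 2*(0)*conj(1)]
      = (1/8)[(4) + (4) + (0) + (0) + (0)] = 8/8 = 1
  <chi_5*chi_5, chi_2> = (1/8)[1*(4)*conj(1) + 1*(4)*conj(1) + 2*(0)*conj(1) + 2*(0)*conj(-1) + 2*(0)*conj(-1)]
      = (1/8)[(4) + (4) + (0) + (0) + (0)] = 8/8 = 1
  <chi_5*chi_5, chi_3> = (1/8)[1*(4)*conj(1) + 1*(4)*conj(1) + 2*(0)*conj(-1) + 2*(0)*conj(1) + 2*(0)*conj(-1)]
      = (1/8)[(4) + (4) + (0) + (0) + (0)] = 8/8 = 1
  <chi_5*chi_5, chi_4> = (1/8)[1*(4)*conj(1) + 1*(4)*conj(1) + 2*(0)*conj(-1) + 2*(0)*conj(-1) + 2*(0)*conj(1)]
      = (1/8)[(4) + (4) + (0) + (0) + (0)] = 8/8 = 1
  <chi_5*chi_5, chi_5> = (1/8)[1*(4)*conj(2) + 1*(4)*conj(-2) + 2*(0)*conj(0) + 2*(0)*conj(0) + 2*(0)*conj(0)]
      = (1/8)[(8) + (-8) + (0) + (0) + (0)] = 0/8 = 0
Hence the multiplicities are chi_1: 1, chi_2: 1, chi_3: 1, chi_4: 1. Dimension check: dim(chi_5)*dim(chi_5) = 2*2 = 4 and sum (mult * dim) = 1*1 + 1*1 + 1*1 + 1*1 = 4.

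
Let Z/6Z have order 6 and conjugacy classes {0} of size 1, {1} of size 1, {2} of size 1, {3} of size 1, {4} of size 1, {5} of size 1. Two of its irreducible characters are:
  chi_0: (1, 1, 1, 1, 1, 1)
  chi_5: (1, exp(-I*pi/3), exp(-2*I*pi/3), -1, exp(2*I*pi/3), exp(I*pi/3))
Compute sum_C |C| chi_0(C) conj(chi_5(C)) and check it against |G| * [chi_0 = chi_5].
Sum = 0; so <chi_0, chi_5> = 0 (distinct irreducibles are orthogonal).

Reasoning: Compute term by term over conjugacy classes (|C| * chi_0(C) * conj(chi_5(C))):
  1*(1)*conj(1) + 1*(1)*conj(exp(-I*pi/3)) + 1*(1)*conj(exp(-2*I*pi/3)) + 1*(1)*conj(-1) + 1*(1)*conj(exp(2*I*pi/3)) + 1*(1)*conj(exp(I*pi/3))
  = (1) + (exp(I*pi/3)) + (exp(2*I*pi/3)) + (-1) + (exp(-2*I*pi/3)) + (exp(-I*pi/3))
  = 0.
(Exp terms are combined using exp(i*s)*conj(exp(i*t)) = exp(i*(s-t)), and sums of them are collapsed using the identity that for every m > 1 the m distinct m-th roots of unity sum to 0, e.g. 1 + exp(2*I*pi/3) + exp(-2*I*pi/3) = 0.)
Dividing by |G| = 6 gives 0/6 = 0, matching the row-orthogonality relation <chi_0, chi_5> = [chi_0 = chi_5].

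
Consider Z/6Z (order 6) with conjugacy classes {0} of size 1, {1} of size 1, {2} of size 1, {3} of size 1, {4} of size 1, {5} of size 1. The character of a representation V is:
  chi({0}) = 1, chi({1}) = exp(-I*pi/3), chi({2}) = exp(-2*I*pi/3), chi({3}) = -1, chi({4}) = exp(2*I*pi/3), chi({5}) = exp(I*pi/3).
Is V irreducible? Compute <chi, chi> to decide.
Irreducible: <chi, chi> = 1.

<chi, chi> = (1/|G|) sum_C |C| * |chi(C)|^2 = (1/6)[1*|1|^2 + 1*|exp(-I*pi/3)|^2 + 1*|exp(-2*I*pi/3)|^2 + 1*|-1|^2 + 1*|exp(2*I*pi/3)|^2 + 1*|exp(I*pi/3)|^2]
  = (1/6)[(1) + (1) + (1) + (1) + (1) + (1)] = 6/6 = 1.
(Exp terms are combined using exp(i*s)*conj(exp(i*t)) = exp(i*(s-t)), and sums of them are collapsed using the identity that for every m > 1 the m distinct m-th roots of unity sum to 0, e.g. 1 + exp(2*I*pi/3) + exp(-2*I*pi/3) = 0.)
A character is irreducible iff <chi, chi> = 1, so this representation is irreducible.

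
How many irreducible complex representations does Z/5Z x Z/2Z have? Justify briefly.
10

Why: The number of irreducible complex representations of a finite group equals its number of conjugacy classes. Z/5Z x Z/2Z is abelian of order 10, so every element is its own conjugacy class: 10 classes, so Z/5Z x Z/2Z (order 10) has exactly 10 irreducible complex representations.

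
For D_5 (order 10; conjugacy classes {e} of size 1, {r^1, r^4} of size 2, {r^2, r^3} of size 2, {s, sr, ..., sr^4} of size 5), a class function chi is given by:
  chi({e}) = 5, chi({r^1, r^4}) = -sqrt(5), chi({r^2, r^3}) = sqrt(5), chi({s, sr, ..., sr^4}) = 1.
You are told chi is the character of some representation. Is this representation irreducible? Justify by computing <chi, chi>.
Not irreducible (reducible): <chi, chi> = 5 > 1.

Argument: <chi, chi> = (1/|G|) sum_C |C| * |chi(C)|^2 = (1/10)[1*|5|^2 + 2*|-sqrt(5)|^2 + 2*|sqrt(5)|^2 + 5*|1|^2]
  = (1/10)[(25) + (10) + (10) + (5)] = 50/10 = 5.
A character is irreducible iff <chi, chi> = 1, so this representation is reducible.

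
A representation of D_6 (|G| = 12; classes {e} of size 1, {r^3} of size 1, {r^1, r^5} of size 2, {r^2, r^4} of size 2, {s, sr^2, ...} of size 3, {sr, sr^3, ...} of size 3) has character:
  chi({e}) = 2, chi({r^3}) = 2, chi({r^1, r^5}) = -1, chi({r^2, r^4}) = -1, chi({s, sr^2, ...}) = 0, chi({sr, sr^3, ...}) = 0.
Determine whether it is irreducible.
Irreducible: <chi, chi> = 1.

Working: <chi, chi> = (1/|G|) sum_C |C| * |chi(C)|^2 = (1/12)[1*|2|^2 + 1*|2|^2 + 2*|-1|^2 + 2*|-1|^2 + 3*|0|^2 + 3*|0|^2]
  = (1/12)[(4) + (4) + (2) + (2) + (0) + (0)] = 12/12 = 1.
A character is irreducible iff <chi, chi> = 1, so this representation is irreducible.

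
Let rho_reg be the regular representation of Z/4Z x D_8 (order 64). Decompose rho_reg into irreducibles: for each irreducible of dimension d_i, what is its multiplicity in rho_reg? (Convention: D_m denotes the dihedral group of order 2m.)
Each irreducible V_i of dimension d_i appears with multiplicity d_i, i.e. rho_reg = (direct sum over all irreducibles V_i) d_i V_i. The irreducible dimensions for Z/4Z x D_8 are 1, 1, 1, 1, 1, 1, 1, 1, 1, 1, 1, 1, 1, 1, 1, 1, 2, 2, 2, 2, 2, 2, 2, 2, 2, 2, 2, 2: 16 irreducibles of dimension 1, each with multiplicity 1; 12 irreducibles of dimension 2, each with multiplicity 2. Total dimension 16*1*1 + 12*2*2 = 64 = |G|.

Why: General theorem: in the regular representation of a finite group G, each irreducible appears with multiplicity equal to its dimension. Check: dim(rho_reg) = sum d_i^2 = 1 + 1 + 1 + 1 + 1 + 1 + 1 + 1 + 1 + 1 + 1 + 1 + 1 + 1 + 1 + 1 + 4 + 4 + 4 + 4 + 4 + 4 + 4 + 4 + 4 + 4 + 4 + 4 = 64 = |G|.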